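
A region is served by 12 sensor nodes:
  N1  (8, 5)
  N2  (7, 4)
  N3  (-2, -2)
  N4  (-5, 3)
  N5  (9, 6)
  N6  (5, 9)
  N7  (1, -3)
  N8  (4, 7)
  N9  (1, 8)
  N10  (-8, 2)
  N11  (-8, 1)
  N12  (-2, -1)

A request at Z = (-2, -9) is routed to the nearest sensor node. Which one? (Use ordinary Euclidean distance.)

Since √ is increasing, it suffices to compare squared distances:
|ZN1|² = (-2−8)² + (-9−5)² = 100 + 196 = 296
|ZN2|² = (-2−7)² + (-9−4)² = 81 + 169 = 250
|ZN3|² = (-2−(-2))² + (-9−(-2))² = 0 + 49 = 49
|ZN4|² = (-2−(-5))² + (-9−3)² = 9 + 144 = 153
|ZN5|² = (-2−9)² + (-9−6)² = 121 + 225 = 346
|ZN6|² = (-2−5)² + (-9−9)² = 49 + 324 = 373
|ZN7|² = (-2−1)² + (-9−(-3))² = 9 + 36 = 45
|ZN8|² = (-2−4)² + (-9−7)² = 36 + 256 = 292
|ZN9|² = (-2−1)² + (-9−8)² = 9 + 289 = 298
d²(Z, N10) = (-2−(-8))² + (-9−2)² = 36 + 121 = 157
d²(Z, N11) = (-2−(-8))² + (-9−1)² = 36 + 100 = 136
d²(Z, N12) = (-2−(-2))² + (-9−(-1))² = 0 + 64 = 64
Minimum is at N7.

N7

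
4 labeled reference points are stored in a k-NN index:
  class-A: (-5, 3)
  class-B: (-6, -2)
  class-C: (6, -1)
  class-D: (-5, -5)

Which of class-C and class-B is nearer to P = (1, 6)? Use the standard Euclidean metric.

class-C

Compare squared distances:
d²(P, class-C) = (1−6)² + (6−(-1))² = 25 + 49 = 74
d²(P, class-B) = (1−(-6))² + (6−(-2))² = 49 + 64 = 113
74 < 113, so class-C is closer.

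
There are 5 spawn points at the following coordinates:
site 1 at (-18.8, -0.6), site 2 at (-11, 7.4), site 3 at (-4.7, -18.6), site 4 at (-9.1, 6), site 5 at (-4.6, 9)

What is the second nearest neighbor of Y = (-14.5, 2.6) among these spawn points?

Squared Euclidean distances:
d²(Y, site 1) = (-14.5−(-18.8))² + (2.6−(-0.6))² = 18.49 + 10.24 = 28.73
d²(Y, site 2) = (-14.5−(-11))² + (2.6−7.4)² = 12.25 + 23.04 = 35.29
d²(Y, site 3) = (-14.5−(-4.7))² + (2.6−(-18.6))² = 96.04 + 449.44 = 545.48
d²(Y, site 4) = (-14.5−(-9.1))² + (2.6−6)² = 29.16 + 11.56 = 40.72
d²(Y, site 5) = (-14.5−(-4.6))² + (2.6−9)² = 98.01 + 40.96 = 138.97
Sorted ascending: site 1, site 2, site 4, … — the second-nearest is site 2.

site 2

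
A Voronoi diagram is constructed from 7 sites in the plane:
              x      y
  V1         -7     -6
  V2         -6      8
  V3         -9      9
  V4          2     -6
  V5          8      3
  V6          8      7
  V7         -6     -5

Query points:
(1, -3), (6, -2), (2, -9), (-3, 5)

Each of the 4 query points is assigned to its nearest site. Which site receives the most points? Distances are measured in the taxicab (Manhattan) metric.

(1, -3) — d to each: V1:11, V2:18, V3:22, V4:4, V5:13, V6:17, V7:9 → nearest is V4
(6, -2) — d to each: V1:17, V2:22, V3:26, V4:8, V5:7, V6:11, V7:15 → nearest is V5
(2, -9) — d to each: V1:12, V2:25, V3:29, V4:3, V5:18, V6:22, V7:12 → nearest is V4
(-3, 5) — d to each: V1:15, V2:6, V3:10, V4:16, V5:13, V6:13, V7:13 → nearest is V2
Tally — V2:1, V4:2, V5:1. V4 captures the most (2).

V4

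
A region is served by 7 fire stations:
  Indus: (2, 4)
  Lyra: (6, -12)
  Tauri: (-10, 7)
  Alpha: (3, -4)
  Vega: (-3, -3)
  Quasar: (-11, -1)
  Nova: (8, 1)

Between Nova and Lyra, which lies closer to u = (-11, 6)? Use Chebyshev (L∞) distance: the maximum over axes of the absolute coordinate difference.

Lyra

d(u, Nova) = max(19, 5) = 19
d(u, Lyra) = max(17, 18) = 18
19 > 18, so Lyra is closer.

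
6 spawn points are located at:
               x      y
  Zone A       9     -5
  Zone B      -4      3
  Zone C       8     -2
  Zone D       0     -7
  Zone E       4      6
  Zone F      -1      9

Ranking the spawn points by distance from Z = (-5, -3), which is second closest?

Compare squared distances (the ordering matches that of the actual distances):
d²(Z, Zone A) = (-5−9)² + (-3−(-5))² = 196 + 4 = 200
d²(Z, Zone B) = (-5−(-4))² + (-3−3)² = 1 + 36 = 37
d²(Z, Zone C) = (-5−8)² + (-3−(-2))² = 169 + 1 = 170
d²(Z, Zone D) = (-5−0)² + (-3−(-7))² = 25 + 16 = 41
d²(Z, Zone E) = (-5−4)² + (-3−6)² = 81 + 81 = 162
d²(Z, Zone F) = (-5−(-1))² + (-3−9)² = 16 + 144 = 160
Sorted ascending: Zone B, Zone D, Zone F, … — the second-nearest is Zone D.

Zone D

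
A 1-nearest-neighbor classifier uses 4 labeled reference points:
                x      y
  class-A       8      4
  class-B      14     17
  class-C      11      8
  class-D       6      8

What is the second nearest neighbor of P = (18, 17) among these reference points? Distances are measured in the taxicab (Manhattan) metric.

d(P, class-A) = |18−8| + |17−4| = 10 + 13 = 23
d(P, class-B) = |18−14| + |17−17| = 4 + 0 = 4
d(P, class-C) = |18−11| + |17−8| = 7 + 9 = 16
d(P, class-D) = |18−6| + |17−8| = 12 + 9 = 21
Sorted ascending: class-B, class-C, class-D, … — the second-nearest is class-C.

class-C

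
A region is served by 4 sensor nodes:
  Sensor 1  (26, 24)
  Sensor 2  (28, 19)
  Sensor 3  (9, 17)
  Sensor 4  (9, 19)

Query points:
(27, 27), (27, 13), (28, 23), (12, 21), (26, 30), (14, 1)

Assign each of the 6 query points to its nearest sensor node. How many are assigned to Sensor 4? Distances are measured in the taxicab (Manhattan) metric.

(27, 27) — d to each: Sensor 1:4, Sensor 2:9, Sensor 3:28, Sensor 4:26 → nearest is Sensor 1
(27, 13) — d to each: Sensor 1:12, Sensor 2:7, Sensor 3:22, Sensor 4:24 → nearest is Sensor 2
(28, 23) — d to each: Sensor 1:3, Sensor 2:4, Sensor 3:25, Sensor 4:23 → nearest is Sensor 1
(12, 21) — d to each: Sensor 1:17, Sensor 2:18, Sensor 3:7, Sensor 4:5 → nearest is Sensor 4
(26, 30) — d to each: Sensor 1:6, Sensor 2:13, Sensor 3:30, Sensor 4:28 → nearest is Sensor 1
(14, 1) — d to each: Sensor 1:35, Sensor 2:32, Sensor 3:21, Sensor 4:23 → nearest is Sensor 3
1 of the 6 points has Sensor 4 as nearest.

1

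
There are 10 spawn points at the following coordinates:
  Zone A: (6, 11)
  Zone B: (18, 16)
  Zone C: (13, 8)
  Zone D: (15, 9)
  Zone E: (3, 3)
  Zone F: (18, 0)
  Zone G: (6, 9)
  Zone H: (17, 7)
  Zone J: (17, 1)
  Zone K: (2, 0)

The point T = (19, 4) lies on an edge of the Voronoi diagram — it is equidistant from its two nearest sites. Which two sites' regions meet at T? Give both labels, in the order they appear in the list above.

Squared distances from T to each site:
d²(T, Zone A) = (19−6)² + (4−11)² = 169 + 49 = 218
d²(T, Zone B) = (19−18)² + (4−16)² = 1 + 144 = 145
d²(T, Zone C) = (19−13)² + (4−8)² = 36 + 16 = 52
d²(T, Zone D) = (19−15)² + (4−9)² = 16 + 25 = 41
d²(T, Zone E) = (19−3)² + (4−3)² = 256 + 1 = 257
d²(T, Zone F) = (19−18)² + (4−0)² = 1 + 16 = 17
d²(T, Zone G) = (19−6)² + (4−9)² = 169 + 25 = 194
d²(T, Zone H) = (19−17)² + (4−7)² = 4 + 9 = 13
d²(T, Zone J) = (19−17)² + (4−1)² = 4 + 9 = 13
d²(T, Zone K) = (19−2)² + (4−0)² = 289 + 16 = 305
T is equidistant from Zone H and Zone J (both at squared distance 13), and every other site is strictly farther — so T lies on the Zone H–Zone J Voronoi edge.

Zone H and Zone J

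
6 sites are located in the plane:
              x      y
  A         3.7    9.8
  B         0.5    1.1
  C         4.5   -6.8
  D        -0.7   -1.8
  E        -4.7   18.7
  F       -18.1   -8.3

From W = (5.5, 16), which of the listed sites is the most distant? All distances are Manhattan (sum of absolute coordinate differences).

d(W,A) = 1.8 + 6.2 = 8
d(W,B) = 5 + 14.9 = 19.9
d(W,C) = 1 + 22.8 = 23.8
d(W,D) = 6.2 + 17.8 = 24
d(W,E) = 10.2 + 2.7 = 12.9
d(W,F) = 23.6 + 24.3 = 47.9
The largest is to F.

F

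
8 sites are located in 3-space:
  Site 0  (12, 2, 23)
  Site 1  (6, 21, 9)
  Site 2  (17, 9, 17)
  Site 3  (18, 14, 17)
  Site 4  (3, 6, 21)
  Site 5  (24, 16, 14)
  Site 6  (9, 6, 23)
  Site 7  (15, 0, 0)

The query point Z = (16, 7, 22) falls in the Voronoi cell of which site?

Compare squared distances (the ordering matches that of the actual distances):
d²(Z, Site 0) = 16 + 25 + 1 = 42
d²(Z, Site 1) = 100 + 196 + 169 = 465
d²(Z, Site 2) = 1 + 4 + 25 = 30
d²(Z, Site 3) = 4 + 49 + 25 = 78
d²(Z, Site 4) = 169 + 1 + 1 = 171
d²(Z, Site 5) = 64 + 81 + 64 = 209
d²(Z, Site 6) = 49 + 1 + 1 = 51
d²(Z, Site 7) = 1 + 49 + 484 = 534
Minimum is at Site 2.

Site 2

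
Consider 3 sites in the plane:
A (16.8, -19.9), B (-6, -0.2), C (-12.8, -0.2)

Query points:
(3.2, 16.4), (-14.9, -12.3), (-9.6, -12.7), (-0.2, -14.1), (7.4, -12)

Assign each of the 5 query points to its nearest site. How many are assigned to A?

1

(3.2, 16.4) — d² to each: A:1502.65, B:360.2, C:531.56 → nearest is B
(-14.9, -12.3) — d² to each: A:1062.65, B:225.62, C:150.82 → nearest is C
(-9.6, -12.7) — d² to each: A:748.8, B:169.21, C:166.49 → nearest is C
(-0.2, -14.1) — d² to each: A:322.64, B:226.85, C:351.97 → nearest is B
(7.4, -12) — d² to each: A:150.77, B:318.8, C:547.28 → nearest is A
1 of the 5 points has A as nearest.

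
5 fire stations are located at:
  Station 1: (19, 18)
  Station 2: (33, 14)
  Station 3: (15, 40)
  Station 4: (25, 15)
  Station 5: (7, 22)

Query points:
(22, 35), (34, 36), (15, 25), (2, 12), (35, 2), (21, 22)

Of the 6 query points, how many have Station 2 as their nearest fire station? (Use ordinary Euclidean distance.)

1

(22, 35) — d² to each: Station 1:298, Station 2:562, Station 3:74, Station 4:409, Station 5:394 → nearest is Station 3
(34, 36) — d² to each: Station 1:549, Station 2:485, Station 3:377, Station 4:522, Station 5:925 → nearest is Station 3
(15, 25) — d² to each: Station 1:65, Station 2:445, Station 3:225, Station 4:200, Station 5:73 → nearest is Station 1
(2, 12) — d² to each: Station 1:325, Station 2:965, Station 3:953, Station 4:538, Station 5:125 → nearest is Station 5
(35, 2) — d² to each: Station 1:512, Station 2:148, Station 3:1844, Station 4:269, Station 5:1184 → nearest is Station 2
(21, 22) — d² to each: Station 1:20, Station 2:208, Station 3:360, Station 4:65, Station 5:196 → nearest is Station 1
1 of the 6 points has Station 2 as nearest.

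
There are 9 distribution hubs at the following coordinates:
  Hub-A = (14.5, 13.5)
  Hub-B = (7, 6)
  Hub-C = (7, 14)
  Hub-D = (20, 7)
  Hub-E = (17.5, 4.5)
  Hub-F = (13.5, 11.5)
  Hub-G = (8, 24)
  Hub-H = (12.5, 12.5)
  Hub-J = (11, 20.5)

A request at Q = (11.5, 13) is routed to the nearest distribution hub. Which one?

Hub-H

Squared Euclidean distances:
d²(Q, Hub-A) = 9 + 0.25 = 9.25
d²(Q, Hub-B) = 20.25 + 49 = 69.25
d²(Q, Hub-C) = 20.25 + 1 = 21.25
d²(Q, Hub-D) = 72.25 + 36 = 108.25
d²(Q, Hub-E) = 36 + 72.25 = 108.25
d²(Q, Hub-F) = 4 + 2.25 = 6.25
d²(Q, Hub-G) = 12.25 + 121 = 133.25
d²(Q, Hub-H) = 1 + 0.25 = 1.25
d²(Q, Hub-J) = 0.25 + 56.25 = 56.5
The smallest is to Hub-H, so Q lies in the Voronoi region of Hub-H.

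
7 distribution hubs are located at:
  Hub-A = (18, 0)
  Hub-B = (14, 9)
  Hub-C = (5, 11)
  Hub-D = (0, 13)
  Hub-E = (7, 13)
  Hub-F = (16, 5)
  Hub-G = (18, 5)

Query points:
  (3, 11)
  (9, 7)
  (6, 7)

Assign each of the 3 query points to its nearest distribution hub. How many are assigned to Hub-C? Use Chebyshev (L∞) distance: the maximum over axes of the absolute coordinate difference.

(3, 11) — d to each: Hub-A:15, Hub-B:11, Hub-C:2, Hub-D:3, Hub-E:4, Hub-F:13, Hub-G:15 → nearest is Hub-C
(9, 7) — d to each: Hub-A:9, Hub-B:5, Hub-C:4, Hub-D:9, Hub-E:6, Hub-F:7, Hub-G:9 → nearest is Hub-C
(6, 7) — d to each: Hub-A:12, Hub-B:8, Hub-C:4, Hub-D:6, Hub-E:6, Hub-F:10, Hub-G:12 → nearest is Hub-C
3 of the 3 points have Hub-C as nearest.

3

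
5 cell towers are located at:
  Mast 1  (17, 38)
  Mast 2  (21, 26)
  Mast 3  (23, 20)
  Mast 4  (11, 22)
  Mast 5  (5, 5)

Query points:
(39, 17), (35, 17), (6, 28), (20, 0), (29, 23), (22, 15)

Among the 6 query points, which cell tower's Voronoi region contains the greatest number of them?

(39, 17) — d² to each: Mast 1:925, Mast 2:405, Mast 3:265, Mast 4:809, Mast 5:1300 → nearest is Mast 3
(35, 17) — d² to each: Mast 1:765, Mast 2:277, Mast 3:153, Mast 4:601, Mast 5:1044 → nearest is Mast 3
(6, 28) — d² to each: Mast 1:221, Mast 2:229, Mast 3:353, Mast 4:61, Mast 5:530 → nearest is Mast 4
(20, 0) — d² to each: Mast 1:1453, Mast 2:677, Mast 3:409, Mast 4:565, Mast 5:250 → nearest is Mast 5
(29, 23) — d² to each: Mast 1:369, Mast 2:73, Mast 3:45, Mast 4:325, Mast 5:900 → nearest is Mast 3
(22, 15) — d² to each: Mast 1:554, Mast 2:122, Mast 3:26, Mast 4:170, Mast 5:389 → nearest is Mast 3
Tally — Mast 3:4, Mast 4:1, Mast 5:1. Mast 3 captures the most (4).

Mast 3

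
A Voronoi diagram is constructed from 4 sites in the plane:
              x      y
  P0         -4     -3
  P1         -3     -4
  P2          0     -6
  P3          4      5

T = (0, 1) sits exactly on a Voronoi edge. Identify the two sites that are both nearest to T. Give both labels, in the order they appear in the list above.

Squared distances from T to each site:
|TP0|² = (0−(-4))² + (1−(-3))² = 16 + 16 = 32
|TP1|² = (0−(-3))² + (1−(-4))² = 9 + 25 = 34
|TP2|² = (0−0)² + (1−(-6))² = 0 + 49 = 49
|TP3|² = (0−4)² + (1−5)² = 16 + 16 = 32
T is equidistant from P0 and P3 (both at squared distance 32), and every other site is strictly farther — so T lies on the P0–P3 Voronoi edge.

P0 and P3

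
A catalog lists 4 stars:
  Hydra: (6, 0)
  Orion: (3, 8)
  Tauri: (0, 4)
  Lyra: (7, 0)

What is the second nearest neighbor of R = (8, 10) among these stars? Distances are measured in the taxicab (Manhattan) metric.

d(R, Hydra) = 2 + 10 = 12
d(R, Orion) = 5 + 2 = 7
d(R, Tauri) = 8 + 6 = 14
d(R, Lyra) = 1 + 10 = 11
Sorted ascending: Orion, Lyra, Hydra, … — the second-nearest is Lyra.

Lyra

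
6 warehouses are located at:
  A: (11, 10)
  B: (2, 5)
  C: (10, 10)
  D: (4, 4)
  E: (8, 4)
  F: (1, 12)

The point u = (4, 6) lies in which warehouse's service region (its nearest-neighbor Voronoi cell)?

Compare squared distances (the ordering matches that of the actual distances):
|uA|² = (4−11)² + (6−10)² = 49 + 16 = 65
|uB|² = (4−2)² + (6−5)² = 4 + 1 = 5
|uC|² = (4−10)² + (6−10)² = 36 + 16 = 52
|uD|² = (4−4)² + (6−4)² = 0 + 4 = 4
|uE|² = (4−8)² + (6−4)² = 16 + 4 = 20
|uF|² = (4−1)² + (6−12)² = 9 + 36 = 45
D is nearest.

D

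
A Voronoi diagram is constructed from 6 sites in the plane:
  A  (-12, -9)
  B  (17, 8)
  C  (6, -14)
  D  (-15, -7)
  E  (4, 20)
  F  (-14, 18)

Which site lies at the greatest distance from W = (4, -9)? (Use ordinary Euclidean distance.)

F

Squared Euclidean distances:
|WA|² = 256 + 0 = 256
|WB|² = 169 + 289 = 458
|WC|² = 4 + 25 = 29
|WD|² = 361 + 4 = 365
|WE|² = 0 + 841 = 841
|WF|² = 324 + 729 = 1053
The largest is to F.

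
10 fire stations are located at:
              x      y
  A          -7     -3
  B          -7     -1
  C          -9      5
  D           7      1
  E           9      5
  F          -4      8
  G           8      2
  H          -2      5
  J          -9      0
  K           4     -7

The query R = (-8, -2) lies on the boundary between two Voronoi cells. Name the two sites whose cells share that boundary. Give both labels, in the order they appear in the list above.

A and B

Squared distances from R to each site:
|RA|² = 1 + 1 = 2
|RB|² = 1 + 1 = 2
|RC|² = 1 + 49 = 50
|RD|² = 225 + 9 = 234
|RE|² = 289 + 49 = 338
|RF|² = 16 + 100 = 116
|RG|² = 256 + 16 = 272
|RH|² = 36 + 49 = 85
|RJ|² = 1 + 4 = 5
|RK|² = 144 + 25 = 169
R is equidistant from A and B (both at squared distance 2), and every other site is strictly farther — so R lies on the A–B Voronoi edge.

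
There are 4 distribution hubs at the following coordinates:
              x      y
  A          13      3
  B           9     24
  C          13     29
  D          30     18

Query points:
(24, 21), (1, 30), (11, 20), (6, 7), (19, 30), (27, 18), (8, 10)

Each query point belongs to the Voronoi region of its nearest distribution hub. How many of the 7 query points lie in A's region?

(24, 21) — d² to each: A:445, B:234, C:185, D:45 → nearest is D
(1, 30) — d² to each: A:873, B:100, C:145, D:985 → nearest is B
(11, 20) — d² to each: A:293, B:20, C:85, D:365 → nearest is B
(6, 7) — d² to each: A:65, B:298, C:533, D:697 → nearest is A
(19, 30) — d² to each: A:765, B:136, C:37, D:265 → nearest is C
(27, 18) — d² to each: A:421, B:360, C:317, D:9 → nearest is D
(8, 10) — d² to each: A:74, B:197, C:386, D:548 → nearest is A
2 of the 7 points have A as nearest.

2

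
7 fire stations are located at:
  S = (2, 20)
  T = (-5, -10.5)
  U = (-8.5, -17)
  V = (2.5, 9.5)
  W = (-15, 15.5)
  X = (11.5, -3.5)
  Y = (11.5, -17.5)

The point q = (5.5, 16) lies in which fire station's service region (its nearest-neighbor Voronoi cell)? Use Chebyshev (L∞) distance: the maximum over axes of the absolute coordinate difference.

S

d(q,S) = max(3.5, 4) = 4
d(q,T) = max(10.5, 26.5) = 26.5
d(q,U) = max(14, 33) = 33
d(q,V) = max(3, 6.5) = 6.5
d(q,W) = max(20.5, 0.5) = 20.5
d(q,X) = max(6, 19.5) = 19.5
d(q,Y) = max(6, 33.5) = 33.5
The smallest is to S, so q lies in the Voronoi region of S.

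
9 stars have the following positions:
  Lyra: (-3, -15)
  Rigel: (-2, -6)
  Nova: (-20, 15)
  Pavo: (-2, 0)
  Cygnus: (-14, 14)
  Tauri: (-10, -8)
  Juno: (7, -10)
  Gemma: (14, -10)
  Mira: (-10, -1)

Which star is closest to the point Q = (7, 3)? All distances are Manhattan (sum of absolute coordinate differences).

Pavo

d(Q, Lyra) = |7−(-3)| + |3−(-15)| = 10 + 18 = 28
d(Q, Rigel) = |7−(-2)| + |3−(-6)| = 9 + 9 = 18
d(Q, Nova) = |7−(-20)| + |3−15| = 27 + 12 = 39
d(Q, Pavo) = |7−(-2)| + |3−0| = 9 + 3 = 12
d(Q, Cygnus) = |7−(-14)| + |3−14| = 21 + 11 = 32
d(Q, Tauri) = |7−(-10)| + |3−(-8)| = 17 + 11 = 28
d(Q, Juno) = |7−7| + |3−(-10)| = 0 + 13 = 13
d(Q, Gemma) = |7−14| + |3−(-10)| = 7 + 13 = 20
d(Q, Mira) = |7−(-10)| + |3−(-1)| = 17 + 4 = 21
The smallest is to Pavo, so Q lies in the Voronoi region of Pavo.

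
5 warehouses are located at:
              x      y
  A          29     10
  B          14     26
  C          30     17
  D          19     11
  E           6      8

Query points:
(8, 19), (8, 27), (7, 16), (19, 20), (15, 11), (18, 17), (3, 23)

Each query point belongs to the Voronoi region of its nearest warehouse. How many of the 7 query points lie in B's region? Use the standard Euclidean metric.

4

(8, 19) — d² to each: A:522, B:85, C:488, D:185, E:125 → nearest is B
(8, 27) — d² to each: A:730, B:37, C:584, D:377, E:365 → nearest is B
(7, 16) — d² to each: A:520, B:149, C:530, D:169, E:65 → nearest is E
(19, 20) — d² to each: A:200, B:61, C:130, D:81, E:313 → nearest is B
(15, 11) — d² to each: A:197, B:226, C:261, D:16, E:90 → nearest is D
(18, 17) — d² to each: A:170, B:97, C:144, D:37, E:225 → nearest is D
(3, 23) — d² to each: A:845, B:130, C:765, D:400, E:234 → nearest is B
4 of the 7 points have B as nearest.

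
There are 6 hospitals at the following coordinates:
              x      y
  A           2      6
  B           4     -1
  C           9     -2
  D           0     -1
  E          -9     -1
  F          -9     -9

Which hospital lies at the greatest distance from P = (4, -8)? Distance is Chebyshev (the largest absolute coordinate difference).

d(P,A) = max(2, 14) = 14
d(P,B) = max(0, 7) = 7
d(P,C) = max(5, 6) = 6
d(P,D) = max(4, 7) = 7
d(P,E) = max(13, 7) = 13
d(P,F) = max(13, 1) = 13
The largest is to A.

A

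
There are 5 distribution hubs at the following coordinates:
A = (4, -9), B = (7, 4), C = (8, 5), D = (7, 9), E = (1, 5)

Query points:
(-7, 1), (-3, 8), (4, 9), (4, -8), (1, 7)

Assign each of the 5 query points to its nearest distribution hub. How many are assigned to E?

3

(-7, 1) — d² to each: A:221, B:205, C:241, D:260, E:80 → nearest is E
(-3, 8) — d² to each: A:338, B:116, C:130, D:101, E:25 → nearest is E
(4, 9) — d² to each: A:324, B:34, C:32, D:9, E:25 → nearest is D
(4, -8) — d² to each: A:1, B:153, C:185, D:298, E:178 → nearest is A
(1, 7) — d² to each: A:265, B:45, C:53, D:40, E:4 → nearest is E
3 of the 5 points have E as nearest.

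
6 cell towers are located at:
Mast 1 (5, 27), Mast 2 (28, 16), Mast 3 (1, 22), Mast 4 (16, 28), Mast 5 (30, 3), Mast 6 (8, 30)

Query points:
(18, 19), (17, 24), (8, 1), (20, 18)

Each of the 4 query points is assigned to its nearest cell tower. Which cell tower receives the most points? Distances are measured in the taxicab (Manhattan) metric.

Mast 4

(18, 19) — d to each: Mast 1:21, Mast 2:13, Mast 3:20, Mast 4:11, Mast 5:28, Mast 6:21 → nearest is Mast 4
(17, 24) — d to each: Mast 1:15, Mast 2:19, Mast 3:18, Mast 4:5, Mast 5:34, Mast 6:15 → nearest is Mast 4
(8, 1) — d to each: Mast 1:29, Mast 2:35, Mast 3:28, Mast 4:35, Mast 5:24, Mast 6:29 → nearest is Mast 5
(20, 18) — d to each: Mast 1:24, Mast 2:10, Mast 3:23, Mast 4:14, Mast 5:25, Mast 6:24 → nearest is Mast 2
Tally — Mast 2:1, Mast 4:2, Mast 5:1. Mast 4 captures the most (2).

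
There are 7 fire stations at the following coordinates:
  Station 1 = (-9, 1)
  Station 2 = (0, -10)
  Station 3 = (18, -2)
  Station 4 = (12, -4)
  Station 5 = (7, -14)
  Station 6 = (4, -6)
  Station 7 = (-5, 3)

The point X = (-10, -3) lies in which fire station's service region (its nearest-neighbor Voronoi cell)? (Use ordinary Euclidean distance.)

Since √ is increasing, it suffices to compare squared distances:
d²(X, Station 1) = (-10−(-9))² + (-3−1)² = 1 + 16 = 17
d²(X, Station 2) = (-10−0)² + (-3−(-10))² = 100 + 49 = 149
d²(X, Station 3) = (-10−18)² + (-3−(-2))² = 784 + 1 = 785
d²(X, Station 4) = (-10−12)² + (-3−(-4))² = 484 + 1 = 485
d²(X, Station 5) = (-10−7)² + (-3−(-14))² = 289 + 121 = 410
d²(X, Station 6) = (-10−4)² + (-3−(-6))² = 196 + 9 = 205
d²(X, Station 7) = (-10−(-5))² + (-3−3)² = 25 + 36 = 61
Minimum is at Station 1.

Station 1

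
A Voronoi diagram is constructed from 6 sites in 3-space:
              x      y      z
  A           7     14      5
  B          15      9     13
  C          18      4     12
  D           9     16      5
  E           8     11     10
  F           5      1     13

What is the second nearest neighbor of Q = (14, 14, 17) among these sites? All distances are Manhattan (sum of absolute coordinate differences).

E

d(Q,A) = |14−7| + |14−14| + |17−5| = 7 + 0 + 12 = 19
d(Q,B) = |14−15| + |14−9| + |17−13| = 1 + 5 + 4 = 10
d(Q,C) = |14−18| + |14−4| + |17−12| = 4 + 10 + 5 = 19
d(Q,D) = |14−9| + |14−16| + |17−5| = 5 + 2 + 12 = 19
d(Q,E) = |14−8| + |14−11| + |17−10| = 6 + 3 + 7 = 16
d(Q,F) = |14−5| + |14−1| + |17−13| = 9 + 13 + 4 = 26
Sorted ascending: B, E, A, … — the second-nearest is E.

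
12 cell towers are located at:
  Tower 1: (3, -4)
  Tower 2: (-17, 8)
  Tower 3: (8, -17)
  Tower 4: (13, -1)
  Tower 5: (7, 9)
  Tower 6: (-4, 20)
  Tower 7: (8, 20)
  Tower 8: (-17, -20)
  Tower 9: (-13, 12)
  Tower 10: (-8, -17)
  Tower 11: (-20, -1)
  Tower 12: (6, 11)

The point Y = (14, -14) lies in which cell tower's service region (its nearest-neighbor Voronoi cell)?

Squared Euclidean distances:
d²(Y, Tower 1) = 121 + 100 = 221
d²(Y, Tower 2) = 961 + 484 = 1445
d²(Y, Tower 3) = 36 + 9 = 45
d²(Y, Tower 4) = 1 + 169 = 170
d²(Y, Tower 5) = 49 + 529 = 578
d²(Y, Tower 6) = 324 + 1156 = 1480
d²(Y, Tower 7) = 36 + 1156 = 1192
d²(Y, Tower 8) = 961 + 36 = 997
d²(Y, Tower 9) = 729 + 676 = 1405
d²(Y, Tower 10) = 484 + 9 = 493
d²(Y, Tower 11) = 1156 + 169 = 1325
d²(Y, Tower 12) = 64 + 625 = 689
The smallest is to Tower 3, so Y lies in the Voronoi region of Tower 3.

Tower 3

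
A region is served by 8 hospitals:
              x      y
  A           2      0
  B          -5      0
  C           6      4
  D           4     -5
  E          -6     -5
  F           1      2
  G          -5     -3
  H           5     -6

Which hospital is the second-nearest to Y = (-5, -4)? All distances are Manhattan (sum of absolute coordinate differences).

E

d(Y,A) = 7 + 4 = 11
d(Y,B) = 0 + 4 = 4
d(Y,C) = 11 + 8 = 19
d(Y,D) = 9 + 1 = 10
d(Y,E) = 1 + 1 = 2
d(Y,F) = 6 + 6 = 12
d(Y,G) = 0 + 1 = 1
d(Y,H) = 10 + 2 = 12
Sorted ascending: G, E, B, … — the second-nearest is E.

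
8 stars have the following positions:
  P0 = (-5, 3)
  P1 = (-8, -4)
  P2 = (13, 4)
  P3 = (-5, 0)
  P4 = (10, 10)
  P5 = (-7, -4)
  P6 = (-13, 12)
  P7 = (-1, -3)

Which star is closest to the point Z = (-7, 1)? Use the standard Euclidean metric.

Squared Euclidean distances:
|ZP0|² = 4 + 4 = 8
|ZP1|² = 1 + 25 = 26
|ZP2|² = 400 + 9 = 409
|ZP3|² = 4 + 1 = 5
|ZP4|² = 289 + 81 = 370
|ZP5|² = 0 + 25 = 25
|ZP6|² = 36 + 121 = 157
|ZP7|² = 36 + 16 = 52
P3 is nearest.

P3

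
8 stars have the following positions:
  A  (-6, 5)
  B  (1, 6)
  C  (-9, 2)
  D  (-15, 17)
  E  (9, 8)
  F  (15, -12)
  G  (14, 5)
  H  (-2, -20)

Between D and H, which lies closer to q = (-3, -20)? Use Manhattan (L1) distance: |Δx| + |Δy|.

d(q,D) = |-3−(-15)| + |-20−17| = 12 + 37 = 49
d(q,H) = |-3−(-2)| + |-20−(-20)| = 1 + 0 = 1
49 > 1, so H is closer.

H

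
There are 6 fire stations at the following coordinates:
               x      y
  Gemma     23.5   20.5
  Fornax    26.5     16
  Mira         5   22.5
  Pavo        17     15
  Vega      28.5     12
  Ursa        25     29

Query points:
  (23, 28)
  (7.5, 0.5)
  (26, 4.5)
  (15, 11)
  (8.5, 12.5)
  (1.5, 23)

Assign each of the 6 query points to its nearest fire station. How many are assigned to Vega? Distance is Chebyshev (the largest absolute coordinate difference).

1

(23, 28) — d to each: Gemma:7.5, Fornax:12, Mira:18, Pavo:13, Vega:16, Ursa:2 → nearest is Ursa
(7.5, 0.5) — d to each: Gemma:20, Fornax:19, Mira:22, Pavo:14.5, Vega:21, Ursa:28.5 → nearest is Pavo
(26, 4.5) — d to each: Gemma:16, Fornax:11.5, Mira:21, Pavo:10.5, Vega:7.5, Ursa:24.5 → nearest is Vega
(15, 11) — d to each: Gemma:9.5, Fornax:11.5, Mira:11.5, Pavo:4, Vega:13.5, Ursa:18 → nearest is Pavo
(8.5, 12.5) — d to each: Gemma:15, Fornax:18, Mira:10, Pavo:8.5, Vega:20, Ursa:16.5 → nearest is Pavo
(1.5, 23) — d to each: Gemma:22, Fornax:25, Mira:3.5, Pavo:15.5, Vega:27, Ursa:23.5 → nearest is Mira
1 of the 6 points has Vega as nearest.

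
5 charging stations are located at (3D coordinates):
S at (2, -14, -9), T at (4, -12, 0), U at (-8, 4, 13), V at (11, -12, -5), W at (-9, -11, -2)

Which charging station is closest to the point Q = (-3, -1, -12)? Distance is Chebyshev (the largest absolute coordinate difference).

d(Q,S) = max(5, 13, 3) = 13
d(Q,T) = max(7, 11, 12) = 12
d(Q,U) = max(5, 5, 25) = 25
d(Q,V) = max(14, 11, 7) = 14
d(Q,W) = max(6, 10, 10) = 10
Minimum is at W.

W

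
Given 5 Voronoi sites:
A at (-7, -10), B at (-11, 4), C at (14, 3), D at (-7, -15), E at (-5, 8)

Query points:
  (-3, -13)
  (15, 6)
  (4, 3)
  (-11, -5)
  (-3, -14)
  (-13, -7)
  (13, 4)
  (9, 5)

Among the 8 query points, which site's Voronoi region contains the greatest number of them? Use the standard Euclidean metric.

(-3, -13) — d² to each: A:25, B:353, C:545, D:20, E:445 → nearest is D
(15, 6) — d² to each: A:740, B:680, C:10, D:925, E:404 → nearest is C
(4, 3) — d² to each: A:290, B:226, C:100, D:445, E:106 → nearest is C
(-11, -5) — d² to each: A:41, B:81, C:689, D:116, E:205 → nearest is A
(-3, -14) — d² to each: A:32, B:388, C:578, D:17, E:488 → nearest is D
(-13, -7) — d² to each: A:45, B:125, C:829, D:100, E:289 → nearest is A
(13, 4) — d² to each: A:596, B:576, C:2, D:761, E:340 → nearest is C
(9, 5) — d² to each: A:481, B:401, C:29, D:656, E:205 → nearest is C
Tally — A:2, C:4, D:2. C captures the most (4).

C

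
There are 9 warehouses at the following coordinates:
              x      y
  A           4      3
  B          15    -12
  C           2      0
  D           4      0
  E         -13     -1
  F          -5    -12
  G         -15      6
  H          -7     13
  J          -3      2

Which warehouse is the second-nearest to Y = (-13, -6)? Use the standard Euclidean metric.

F

Compare squared distances (the ordering matches that of the actual distances):
|YA|² = 289 + 81 = 370
|YB|² = 784 + 36 = 820
|YC|² = 225 + 36 = 261
|YD|² = 289 + 36 = 325
|YE|² = 0 + 25 = 25
|YF|² = 64 + 36 = 100
|YG|² = 4 + 144 = 148
|YH|² = 36 + 361 = 397
|YJ|² = 100 + 64 = 164
Sorted ascending: E, F, G, … — the second-nearest is F.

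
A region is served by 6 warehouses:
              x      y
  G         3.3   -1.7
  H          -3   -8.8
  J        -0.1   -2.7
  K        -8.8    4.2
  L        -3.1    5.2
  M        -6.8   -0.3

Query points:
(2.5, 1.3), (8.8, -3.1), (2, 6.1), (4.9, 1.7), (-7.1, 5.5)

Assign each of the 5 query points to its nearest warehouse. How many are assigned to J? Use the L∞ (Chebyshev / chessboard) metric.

0

(2.5, 1.3) — d to each: G:3, H:10.1, J:4, K:11.3, L:5.6, M:9.3 → nearest is G
(8.8, -3.1) — d to each: G:5.5, H:11.8, J:8.9, K:17.6, L:11.9, M:15.6 → nearest is G
(2, 6.1) — d to each: G:7.8, H:14.9, J:8.8, K:10.8, L:5.1, M:8.8 → nearest is L
(4.9, 1.7) — d to each: G:3.4, H:10.5, J:5, K:13.7, L:8, M:11.7 → nearest is G
(-7.1, 5.5) — d to each: G:10.4, H:14.3, J:8.2, K:1.7, L:4, M:5.8 → nearest is K
0 of the 5 points have J as nearest.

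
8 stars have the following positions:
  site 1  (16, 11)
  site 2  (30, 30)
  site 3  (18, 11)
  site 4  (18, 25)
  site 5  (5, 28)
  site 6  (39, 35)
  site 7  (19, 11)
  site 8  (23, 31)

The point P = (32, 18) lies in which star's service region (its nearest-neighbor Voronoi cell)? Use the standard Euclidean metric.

Since √ is increasing, it suffices to compare squared distances:
d²(P, site 1) = 256 + 49 = 305
d²(P, site 2) = 4 + 144 = 148
d²(P, site 3) = 196 + 49 = 245
d²(P, site 4) = 196 + 49 = 245
d²(P, site 5) = 729 + 100 = 829
d²(P, site 6) = 49 + 289 = 338
d²(P, site 7) = 169 + 49 = 218
d²(P, site 8) = 81 + 169 = 250
The smallest is to site 2, so P lies in the Voronoi region of site 2.

site 2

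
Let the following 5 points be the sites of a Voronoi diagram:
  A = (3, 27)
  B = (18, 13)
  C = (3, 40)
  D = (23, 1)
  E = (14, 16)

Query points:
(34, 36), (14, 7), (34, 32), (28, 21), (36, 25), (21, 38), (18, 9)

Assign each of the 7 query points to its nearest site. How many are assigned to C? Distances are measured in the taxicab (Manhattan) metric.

(34, 36) — d to each: A:40, B:39, C:35, D:46, E:40 → nearest is C
(14, 7) — d to each: A:31, B:10, C:44, D:15, E:9 → nearest is E
(34, 32) — d to each: A:36, B:35, C:39, D:42, E:36 → nearest is B
(28, 21) — d to each: A:31, B:18, C:44, D:25, E:19 → nearest is B
(36, 25) — d to each: A:35, B:30, C:48, D:37, E:31 → nearest is B
(21, 38) — d to each: A:29, B:28, C:20, D:39, E:29 → nearest is C
(18, 9) — d to each: A:33, B:4, C:46, D:13, E:11 → nearest is B
2 of the 7 points have C as nearest.

2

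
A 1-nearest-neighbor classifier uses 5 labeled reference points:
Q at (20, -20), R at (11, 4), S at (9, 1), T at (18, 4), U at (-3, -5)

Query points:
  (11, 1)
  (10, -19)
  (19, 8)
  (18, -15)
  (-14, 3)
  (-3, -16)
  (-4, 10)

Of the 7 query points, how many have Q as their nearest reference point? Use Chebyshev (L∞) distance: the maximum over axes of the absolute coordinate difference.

(11, 1) — d to each: Q:21, R:3, S:2, T:7, U:14 → nearest is S
(10, -19) — d to each: Q:10, R:23, S:20, T:23, U:14 → nearest is Q
(19, 8) — d to each: Q:28, R:8, S:10, T:4, U:22 → nearest is T
(18, -15) — d to each: Q:5, R:19, S:16, T:19, U:21 → nearest is Q
(-14, 3) — d to each: Q:34, R:25, S:23, T:32, U:11 → nearest is U
(-3, -16) — d to each: Q:23, R:20, S:17, T:21, U:11 → nearest is U
(-4, 10) — d to each: Q:30, R:15, S:13, T:22, U:15 → nearest is S
2 of the 7 points have Q as nearest.

2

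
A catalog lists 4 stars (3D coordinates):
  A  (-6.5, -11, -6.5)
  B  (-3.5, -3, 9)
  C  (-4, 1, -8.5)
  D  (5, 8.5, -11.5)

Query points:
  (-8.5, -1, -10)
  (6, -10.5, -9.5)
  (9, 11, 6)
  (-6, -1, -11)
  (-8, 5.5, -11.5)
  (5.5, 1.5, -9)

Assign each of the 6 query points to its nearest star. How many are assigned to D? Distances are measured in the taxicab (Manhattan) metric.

(-8.5, -1, -10) — d to each: A:15.5, B:26, C:8, D:24.5 → nearest is C
(6, -10.5, -9.5) — d to each: A:16, B:35.5, C:22.5, D:22 → nearest is A
(9, 11, 6) — d to each: A:50, B:29.5, C:37.5, D:24 → nearest is D
(-6, -1, -11) — d to each: A:15, B:24.5, C:6.5, D:21 → nearest is C
(-8, 5.5, -11.5) — d to each: A:23, B:33.5, C:11.5, D:16 → nearest is C
(5.5, 1.5, -9) — d to each: A:27, B:31.5, C:10.5, D:10 → nearest is D
2 of the 6 points have D as nearest.

2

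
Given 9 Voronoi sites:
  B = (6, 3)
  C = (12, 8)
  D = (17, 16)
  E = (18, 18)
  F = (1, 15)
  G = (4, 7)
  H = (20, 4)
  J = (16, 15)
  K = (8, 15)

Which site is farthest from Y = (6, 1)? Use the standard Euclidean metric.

E

Compare squared distances (the ordering matches that of the actual distances):
|YB|² = (6−6)² + (1−3)² = 0 + 4 = 4
|YC|² = (6−12)² + (1−8)² = 36 + 49 = 85
|YD|² = (6−17)² + (1−16)² = 121 + 225 = 346
|YE|² = (6−18)² + (1−18)² = 144 + 289 = 433
|YF|² = (6−1)² + (1−15)² = 25 + 196 = 221
|YG|² = (6−4)² + (1−7)² = 4 + 36 = 40
|YH|² = (6−20)² + (1−4)² = 196 + 9 = 205
|YJ|² = (6−16)² + (1−15)² = 100 + 196 = 296
|YK|² = (6−8)² + (1−15)² = 4 + 196 = 200
The largest is to E.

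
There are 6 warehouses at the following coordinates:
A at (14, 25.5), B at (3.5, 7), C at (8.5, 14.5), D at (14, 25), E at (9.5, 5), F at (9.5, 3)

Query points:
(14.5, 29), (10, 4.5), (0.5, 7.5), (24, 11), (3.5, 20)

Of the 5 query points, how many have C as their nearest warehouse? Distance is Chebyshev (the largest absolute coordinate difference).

(14.5, 29) — d to each: A:3.5, B:22, C:14.5, D:4, E:24, F:26 → nearest is A
(10, 4.5) — d to each: A:21, B:6.5, C:10, D:20.5, E:0.5, F:1.5 → nearest is E
(0.5, 7.5) — d to each: A:18, B:3, C:8, D:17.5, E:9, F:9 → nearest is B
(24, 11) — d to each: A:14.5, B:20.5, C:15.5, D:14, E:14.5, F:14.5 → nearest is D
(3.5, 20) — d to each: A:10.5, B:13, C:5.5, D:10.5, E:15, F:17 → nearest is C
1 of the 5 points has C as nearest.

1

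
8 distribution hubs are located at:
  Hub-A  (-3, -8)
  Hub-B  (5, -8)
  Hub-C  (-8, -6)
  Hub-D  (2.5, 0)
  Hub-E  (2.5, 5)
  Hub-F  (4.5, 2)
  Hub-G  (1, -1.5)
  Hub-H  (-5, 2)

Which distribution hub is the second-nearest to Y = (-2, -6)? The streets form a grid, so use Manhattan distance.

d(Y, Hub-A) = 1 + 2 = 3
d(Y, Hub-B) = 7 + 2 = 9
d(Y, Hub-C) = 6 + 0 = 6
d(Y, Hub-D) = 4.5 + 6 = 10.5
d(Y, Hub-E) = 4.5 + 11 = 15.5
d(Y, Hub-F) = 6.5 + 8 = 14.5
d(Y, Hub-G) = 3 + 4.5 = 7.5
d(Y, Hub-H) = 3 + 8 = 11
Sorted ascending: Hub-A, Hub-C, Hub-G, … — the second-nearest is Hub-C.

Hub-C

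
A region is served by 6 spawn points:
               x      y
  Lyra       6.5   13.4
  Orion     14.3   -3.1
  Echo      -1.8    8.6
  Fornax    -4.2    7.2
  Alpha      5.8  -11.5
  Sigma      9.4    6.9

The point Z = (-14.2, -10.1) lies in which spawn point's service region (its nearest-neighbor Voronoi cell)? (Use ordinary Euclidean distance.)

Fornax

Since √ is increasing, it suffices to compare squared distances:
d²(Z, Lyra) = 428.49 + 552.25 = 980.74
d²(Z, Orion) = 812.25 + 49 = 861.25
d²(Z, Echo) = 153.76 + 349.69 = 503.45
d²(Z, Fornax) = 100 + 299.29 = 399.29
d²(Z, Alpha) = 400 + 1.96 = 401.96
d²(Z, Sigma) = 556.96 + 289 = 845.96
The smallest is to Fornax, so Z lies in the Voronoi region of Fornax.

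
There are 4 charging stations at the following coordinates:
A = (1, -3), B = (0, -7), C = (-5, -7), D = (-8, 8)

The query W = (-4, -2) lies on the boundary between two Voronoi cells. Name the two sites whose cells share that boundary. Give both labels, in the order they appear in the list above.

A and C

Squared distances from W to each site:
|WA|² = (-4−1)² + (-2−(-3))² = 25 + 1 = 26
|WB|² = (-4−0)² + (-2−(-7))² = 16 + 25 = 41
|WC|² = (-4−(-5))² + (-2−(-7))² = 1 + 25 = 26
|WD|² = (-4−(-8))² + (-2−8)² = 16 + 100 = 116
W is equidistant from A and C (both at squared distance 26), and every other site is strictly farther — so W lies on the A–C Voronoi edge.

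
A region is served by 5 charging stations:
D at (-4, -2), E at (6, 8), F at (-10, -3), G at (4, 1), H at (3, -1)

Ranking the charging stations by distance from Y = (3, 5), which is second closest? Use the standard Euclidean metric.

E

Compare squared distances (the ordering matches that of the actual distances):
|YD|² = (3−(-4))² + (5−(-2))² = 49 + 49 = 98
|YE|² = (3−6)² + (5−8)² = 9 + 9 = 18
|YF|² = (3−(-10))² + (5−(-3))² = 169 + 64 = 233
|YG|² = (3−4)² + (5−1)² = 1 + 16 = 17
|YH|² = (3−3)² + (5−(-1))² = 0 + 36 = 36
Sorted ascending: G, E, H, … — the second-nearest is E.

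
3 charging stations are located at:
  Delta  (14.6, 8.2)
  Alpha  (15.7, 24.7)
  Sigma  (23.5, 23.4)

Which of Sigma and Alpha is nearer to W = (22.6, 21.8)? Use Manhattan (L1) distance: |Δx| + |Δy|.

d(W, Sigma) = |22.6−23.5| + |21.8−23.4| = 0.9 + 1.6 = 2.5
d(W, Alpha) = |22.6−15.7| + |21.8−24.7| = 6.9 + 2.9 = 9.8
2.5 < 9.8, so Sigma is closer.

Sigma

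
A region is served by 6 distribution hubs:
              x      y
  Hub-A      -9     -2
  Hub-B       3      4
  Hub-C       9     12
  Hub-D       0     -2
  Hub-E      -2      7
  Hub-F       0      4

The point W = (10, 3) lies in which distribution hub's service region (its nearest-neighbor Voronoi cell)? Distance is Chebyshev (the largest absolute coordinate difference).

Hub-B

d(W, Hub-A) = max(19, 5) = 19
d(W, Hub-B) = max(7, 1) = 7
d(W, Hub-C) = max(1, 9) = 9
d(W, Hub-D) = max(10, 5) = 10
d(W, Hub-E) = max(12, 4) = 12
d(W, Hub-F) = max(10, 1) = 10
Hub-B is nearest.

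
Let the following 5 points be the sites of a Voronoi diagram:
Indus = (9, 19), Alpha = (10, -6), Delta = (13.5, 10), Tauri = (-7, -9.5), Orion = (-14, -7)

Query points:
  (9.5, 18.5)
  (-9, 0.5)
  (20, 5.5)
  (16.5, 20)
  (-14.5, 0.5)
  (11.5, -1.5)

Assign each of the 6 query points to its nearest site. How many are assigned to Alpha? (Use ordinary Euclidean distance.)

1

(9.5, 18.5) — d² to each: Indus:0.5, Alpha:600.5, Delta:88.25, Tauri:1056.25, Orion:1202.5 → nearest is Indus
(-9, 0.5) — d² to each: Indus:666.25, Alpha:403.25, Delta:596.5, Tauri:104, Orion:81.25 → nearest is Orion
(20, 5.5) — d² to each: Indus:303.25, Alpha:232.25, Delta:62.5, Tauri:954, Orion:1312.25 → nearest is Delta
(16.5, 20) — d² to each: Indus:57.25, Alpha:718.25, Delta:109, Tauri:1422.5, Orion:1659.25 → nearest is Indus
(-14.5, 0.5) — d² to each: Indus:894.5, Alpha:642.5, Delta:874.25, Tauri:156.25, Orion:56.5 → nearest is Orion
(11.5, -1.5) — d² to each: Indus:426.5, Alpha:22.5, Delta:136.25, Tauri:406.25, Orion:680.5 → nearest is Alpha
1 of the 6 points has Alpha as nearest.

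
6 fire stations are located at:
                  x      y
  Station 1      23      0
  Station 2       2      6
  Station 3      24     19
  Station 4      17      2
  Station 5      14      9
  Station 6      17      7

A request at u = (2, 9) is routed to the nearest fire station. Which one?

Since √ is increasing, it suffices to compare squared distances:
d²(u, Station 1) = 441 + 81 = 522
d²(u, Station 2) = 0 + 9 = 9
d²(u, Station 3) = 484 + 100 = 584
d²(u, Station 4) = 225 + 49 = 274
d²(u, Station 5) = 144 + 0 = 144
d²(u, Station 6) = 225 + 4 = 229
The smallest is to Station 2, so u lies in the Voronoi region of Station 2.

Station 2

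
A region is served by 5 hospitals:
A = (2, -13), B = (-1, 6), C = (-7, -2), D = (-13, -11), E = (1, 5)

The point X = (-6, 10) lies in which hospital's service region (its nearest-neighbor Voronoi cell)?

Since √ is increasing, it suffices to compare squared distances:
|XA|² = (-6−2)² + (10−(-13))² = 64 + 529 = 593
|XB|² = (-6−(-1))² + (10−6)² = 25 + 16 = 41
|XC|² = (-6−(-7))² + (10−(-2))² = 1 + 144 = 145
|XD|² = (-6−(-13))² + (10−(-11))² = 49 + 441 = 490
|XE|² = (-6−1)² + (10−5)² = 49 + 25 = 74
The smallest is to B, so X lies in the Voronoi region of B.

B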